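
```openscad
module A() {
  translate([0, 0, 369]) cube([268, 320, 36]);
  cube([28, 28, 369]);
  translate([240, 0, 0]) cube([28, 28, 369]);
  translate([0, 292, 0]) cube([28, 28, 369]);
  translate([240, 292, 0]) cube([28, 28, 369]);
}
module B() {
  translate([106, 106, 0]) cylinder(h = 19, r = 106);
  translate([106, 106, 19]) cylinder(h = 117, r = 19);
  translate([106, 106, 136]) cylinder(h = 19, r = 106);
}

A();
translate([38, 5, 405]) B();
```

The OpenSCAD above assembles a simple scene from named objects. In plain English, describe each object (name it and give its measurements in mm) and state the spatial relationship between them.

A is a four-legged stool. The seat is a 268×320×36 mm slab whose top surface is at z = 405 mm; four square legs, each 28×28 mm in cross-section, run from the floor (z = 0) to the underside of the seat, each flush with a corner of the seat.

B is a spool: two coaxial disc flanges of radius 106 mm and thickness 19 mm, joined by a core cylinder of radius 19 mm and height 117 mm. The lower flange rests on z = 0 and the three cylinders share a vertical axis.

The spool is on top of the stool.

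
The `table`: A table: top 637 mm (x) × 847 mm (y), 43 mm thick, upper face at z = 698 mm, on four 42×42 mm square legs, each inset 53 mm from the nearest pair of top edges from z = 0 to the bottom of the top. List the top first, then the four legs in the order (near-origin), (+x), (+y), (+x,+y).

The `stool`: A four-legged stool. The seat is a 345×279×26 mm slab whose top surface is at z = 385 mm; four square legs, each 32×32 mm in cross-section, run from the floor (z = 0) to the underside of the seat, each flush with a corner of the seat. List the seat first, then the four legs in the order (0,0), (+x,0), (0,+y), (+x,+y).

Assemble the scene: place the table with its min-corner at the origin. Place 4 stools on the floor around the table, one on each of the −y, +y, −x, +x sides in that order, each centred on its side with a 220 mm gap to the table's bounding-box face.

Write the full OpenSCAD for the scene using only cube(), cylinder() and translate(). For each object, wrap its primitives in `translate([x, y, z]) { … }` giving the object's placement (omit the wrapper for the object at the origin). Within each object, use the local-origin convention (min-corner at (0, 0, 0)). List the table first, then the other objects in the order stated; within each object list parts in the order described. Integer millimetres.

translate([0, 0, 655]) cube([637, 847, 43]);
translate([53, 53, 0]) cube([42, 42, 655]);
translate([542, 53, 0]) cube([42, 42, 655]);
translate([53, 752, 0]) cube([42, 42, 655]);
translate([542, 752, 0]) cube([42, 42, 655]);
translate([146, -499, 0]) {
  translate([0, 0, 359]) cube([345, 279, 26]);
  cube([32, 32, 359]);
  translate([313, 0, 0]) cube([32, 32, 359]);
  translate([0, 247, 0]) cube([32, 32, 359]);
  translate([313, 247, 0]) cube([32, 32, 359]);
}
translate([146, 1067, 0]) {
  translate([0, 0, 359]) cube([345, 279, 26]);
  cube([32, 32, 359]);
  translate([313, 0, 0]) cube([32, 32, 359]);
  translate([0, 247, 0]) cube([32, 32, 359]);
  translate([313, 247, 0]) cube([32, 32, 359]);
}
translate([-565, 284, 0]) {
  translate([0, 0, 359]) cube([345, 279, 26]);
  cube([32, 32, 359]);
  translate([313, 0, 0]) cube([32, 32, 359]);
  translate([0, 247, 0]) cube([32, 32, 359]);
  translate([313, 247, 0]) cube([32, 32, 359]);
}
translate([857, 284, 0]) {
  translate([0, 0, 359]) cube([345, 279, 26]);
  cube([32, 32, 359]);
  translate([313, 0, 0]) cube([32, 32, 359]);
  translate([0, 247, 0]) cube([32, 32, 359]);
  translate([313, 247, 0]) cube([32, 32, 359]);
}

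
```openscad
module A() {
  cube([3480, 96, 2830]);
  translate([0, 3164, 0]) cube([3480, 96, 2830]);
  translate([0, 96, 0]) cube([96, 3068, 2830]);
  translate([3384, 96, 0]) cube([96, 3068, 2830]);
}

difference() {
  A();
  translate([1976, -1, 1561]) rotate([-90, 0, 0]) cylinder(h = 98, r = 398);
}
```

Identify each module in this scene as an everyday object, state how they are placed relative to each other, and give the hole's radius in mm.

A is a house frame. The house frame has a circular hole through its front wall. The hole's radius is 398 mm.

The subtracted cylinder has r = 398 mm.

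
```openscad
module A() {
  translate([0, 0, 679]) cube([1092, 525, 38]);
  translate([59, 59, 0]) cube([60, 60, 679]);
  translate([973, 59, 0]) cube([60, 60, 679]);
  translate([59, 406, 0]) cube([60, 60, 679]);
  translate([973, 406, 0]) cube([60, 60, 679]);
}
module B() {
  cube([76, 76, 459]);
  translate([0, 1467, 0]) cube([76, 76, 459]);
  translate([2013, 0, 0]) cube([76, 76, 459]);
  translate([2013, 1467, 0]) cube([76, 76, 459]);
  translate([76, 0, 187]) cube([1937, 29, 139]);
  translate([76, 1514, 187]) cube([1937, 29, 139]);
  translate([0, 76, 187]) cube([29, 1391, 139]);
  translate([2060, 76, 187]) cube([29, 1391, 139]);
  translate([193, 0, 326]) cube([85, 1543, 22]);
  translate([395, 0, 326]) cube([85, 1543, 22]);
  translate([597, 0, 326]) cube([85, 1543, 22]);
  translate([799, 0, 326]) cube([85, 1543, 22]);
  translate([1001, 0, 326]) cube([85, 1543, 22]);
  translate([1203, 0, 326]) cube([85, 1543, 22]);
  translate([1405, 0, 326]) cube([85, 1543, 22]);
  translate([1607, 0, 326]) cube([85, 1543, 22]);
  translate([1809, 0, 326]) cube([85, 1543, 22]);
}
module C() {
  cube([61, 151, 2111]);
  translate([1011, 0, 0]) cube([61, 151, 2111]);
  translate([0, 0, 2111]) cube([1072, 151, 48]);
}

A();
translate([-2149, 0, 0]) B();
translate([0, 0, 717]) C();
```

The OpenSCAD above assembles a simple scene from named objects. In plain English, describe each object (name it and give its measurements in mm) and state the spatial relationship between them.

A is a rectangular dining table. The top is 1092×525×38 mm with its upper surface at z = 717 mm. It stands on four 60×60 mm square legs, each inset 59 mm from the nearest pair of top edges, running from the floor to the underside of the top.

B is a bed frame 2089 mm long (x) by 1543 mm wide (y). Four 76×76 mm corner posts, 459 mm tall, at the corners of the footprint. Four rails of 29 mm thickness and 139 mm height run between adjacent posts with their undersides at z = 187 mm, their outer faces flush with the outside of the frame (the two x-running rails run between the posts' inner faces; the two y-running rails run between the posts' inner faces). 9 slats, each 85 mm wide (x) and 22 mm thick, lie across the top of the two x-running rails, running the full 1543 mm width of the frame in y; the slats are evenly spaced along x between the inner faces of the end posts with equal gaps (rounded down to the nearest mm) at the −x end and between each pair — any rounding remainder accumulates at the +x end.

C is a door frame. The clear opening is 950 mm wide and 2111 mm high. Two 61 mm wide jambs, 151 mm deep, stand either side of the opening from the floor to the top of the opening. A 48 mm thick head sits across the top of both jambs, spanning the full outside width of the frame.

The bed frame is on the floor beside the table on its −x side. The door frame is on top of the table.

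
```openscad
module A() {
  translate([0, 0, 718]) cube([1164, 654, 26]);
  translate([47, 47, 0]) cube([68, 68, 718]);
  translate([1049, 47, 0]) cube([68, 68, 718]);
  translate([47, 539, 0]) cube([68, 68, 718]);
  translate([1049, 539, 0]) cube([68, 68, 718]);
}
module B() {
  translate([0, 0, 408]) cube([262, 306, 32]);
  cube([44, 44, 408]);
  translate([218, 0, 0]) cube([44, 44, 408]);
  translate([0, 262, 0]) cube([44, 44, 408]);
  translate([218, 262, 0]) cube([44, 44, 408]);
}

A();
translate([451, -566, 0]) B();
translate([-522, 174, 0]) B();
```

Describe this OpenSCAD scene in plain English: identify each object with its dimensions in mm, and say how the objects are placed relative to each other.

A is a table with a 1164×654 mm rectangular top, 26 mm thick, top surface at z = 744 mm, supported by four 68×68 mm square legs, each inset 47 mm from the nearest pair of top edges, running from the floor.

B is a simple wooden stool: a rectangular seat 262 mm (x) by 306 mm (y), 32 mm thick, top face at z = 440 mm, on four square legs, each 44×44 mm in cross-section. The legs rest on z = 0, each flush with a corner of the seat.

Two stools sit around the table at the −y, −x sides.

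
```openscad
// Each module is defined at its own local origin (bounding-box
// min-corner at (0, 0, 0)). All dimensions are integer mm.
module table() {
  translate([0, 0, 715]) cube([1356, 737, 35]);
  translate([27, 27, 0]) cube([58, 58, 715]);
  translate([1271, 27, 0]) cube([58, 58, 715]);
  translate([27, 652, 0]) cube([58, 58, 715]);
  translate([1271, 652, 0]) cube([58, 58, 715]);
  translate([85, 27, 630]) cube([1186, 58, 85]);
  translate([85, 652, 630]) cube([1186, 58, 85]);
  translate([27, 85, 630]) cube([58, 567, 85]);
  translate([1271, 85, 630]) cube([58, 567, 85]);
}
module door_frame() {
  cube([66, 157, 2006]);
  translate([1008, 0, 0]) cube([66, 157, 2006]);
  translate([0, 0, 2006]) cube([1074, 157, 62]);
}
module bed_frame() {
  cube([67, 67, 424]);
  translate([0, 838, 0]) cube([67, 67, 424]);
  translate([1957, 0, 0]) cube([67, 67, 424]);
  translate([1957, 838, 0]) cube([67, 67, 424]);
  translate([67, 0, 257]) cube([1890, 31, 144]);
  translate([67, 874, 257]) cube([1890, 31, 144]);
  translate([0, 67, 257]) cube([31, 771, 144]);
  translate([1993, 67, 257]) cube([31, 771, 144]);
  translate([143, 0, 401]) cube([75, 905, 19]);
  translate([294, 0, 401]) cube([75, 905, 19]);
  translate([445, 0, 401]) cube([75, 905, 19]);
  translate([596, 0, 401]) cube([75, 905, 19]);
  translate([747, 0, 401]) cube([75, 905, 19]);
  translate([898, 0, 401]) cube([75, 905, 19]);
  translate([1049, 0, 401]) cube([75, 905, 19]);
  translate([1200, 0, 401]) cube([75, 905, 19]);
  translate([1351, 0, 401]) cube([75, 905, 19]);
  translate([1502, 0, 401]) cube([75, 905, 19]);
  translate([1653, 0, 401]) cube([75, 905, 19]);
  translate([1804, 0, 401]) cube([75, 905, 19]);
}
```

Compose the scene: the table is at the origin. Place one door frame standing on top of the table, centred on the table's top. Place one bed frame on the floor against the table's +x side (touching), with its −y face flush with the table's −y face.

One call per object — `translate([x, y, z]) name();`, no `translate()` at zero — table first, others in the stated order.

table();
translate([141, 290, 750]) door_frame();
translate([1356, 0, 0]) bed_frame();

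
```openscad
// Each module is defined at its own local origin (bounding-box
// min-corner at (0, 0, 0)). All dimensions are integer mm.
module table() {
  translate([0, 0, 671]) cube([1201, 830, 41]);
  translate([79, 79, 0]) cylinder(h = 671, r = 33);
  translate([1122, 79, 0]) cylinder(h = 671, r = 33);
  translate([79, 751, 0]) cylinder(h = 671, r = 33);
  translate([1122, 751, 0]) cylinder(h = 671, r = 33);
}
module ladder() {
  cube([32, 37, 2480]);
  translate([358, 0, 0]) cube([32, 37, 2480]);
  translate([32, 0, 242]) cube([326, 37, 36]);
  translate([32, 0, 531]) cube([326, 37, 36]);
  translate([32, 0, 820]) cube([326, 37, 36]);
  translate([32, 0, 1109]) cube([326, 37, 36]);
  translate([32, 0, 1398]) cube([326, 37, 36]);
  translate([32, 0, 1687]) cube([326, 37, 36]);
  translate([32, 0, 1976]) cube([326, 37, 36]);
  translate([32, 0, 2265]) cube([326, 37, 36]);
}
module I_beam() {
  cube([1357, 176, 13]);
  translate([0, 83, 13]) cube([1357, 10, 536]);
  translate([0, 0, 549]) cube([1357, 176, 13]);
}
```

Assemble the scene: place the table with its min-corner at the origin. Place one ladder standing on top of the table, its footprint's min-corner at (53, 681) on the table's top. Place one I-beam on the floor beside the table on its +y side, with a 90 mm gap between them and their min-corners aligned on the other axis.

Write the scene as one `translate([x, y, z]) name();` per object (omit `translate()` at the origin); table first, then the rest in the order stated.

table();
translate([53, 681, 712]) ladder();
translate([0, 920, 0]) I_beam();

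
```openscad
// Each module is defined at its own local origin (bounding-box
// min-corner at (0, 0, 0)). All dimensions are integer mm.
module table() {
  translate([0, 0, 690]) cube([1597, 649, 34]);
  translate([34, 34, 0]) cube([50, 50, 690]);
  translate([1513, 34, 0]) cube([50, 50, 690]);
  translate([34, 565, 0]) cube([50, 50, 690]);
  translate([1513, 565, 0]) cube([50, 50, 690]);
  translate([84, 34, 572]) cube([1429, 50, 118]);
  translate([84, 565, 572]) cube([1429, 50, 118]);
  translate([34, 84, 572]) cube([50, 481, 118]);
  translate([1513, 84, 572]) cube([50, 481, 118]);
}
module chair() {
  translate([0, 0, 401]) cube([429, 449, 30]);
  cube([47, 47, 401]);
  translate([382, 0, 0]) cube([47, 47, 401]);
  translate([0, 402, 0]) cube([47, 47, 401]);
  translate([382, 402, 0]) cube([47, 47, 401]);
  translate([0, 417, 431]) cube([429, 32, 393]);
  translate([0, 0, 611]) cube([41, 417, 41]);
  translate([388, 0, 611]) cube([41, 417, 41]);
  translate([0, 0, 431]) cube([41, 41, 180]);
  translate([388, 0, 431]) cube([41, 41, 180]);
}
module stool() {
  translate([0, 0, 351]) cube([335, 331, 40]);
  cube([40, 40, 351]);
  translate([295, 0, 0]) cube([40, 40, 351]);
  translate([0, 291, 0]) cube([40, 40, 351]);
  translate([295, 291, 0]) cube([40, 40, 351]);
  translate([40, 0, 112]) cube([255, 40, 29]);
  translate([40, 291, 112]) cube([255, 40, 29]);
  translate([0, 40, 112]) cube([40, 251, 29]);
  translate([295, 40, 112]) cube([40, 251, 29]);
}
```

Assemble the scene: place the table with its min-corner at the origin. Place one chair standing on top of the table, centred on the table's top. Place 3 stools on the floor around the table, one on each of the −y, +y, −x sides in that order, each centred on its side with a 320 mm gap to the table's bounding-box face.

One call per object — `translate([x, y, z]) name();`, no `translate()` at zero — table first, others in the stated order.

table();
translate([584, 100, 724]) chair();
translate([631, -651, 0]) stool();
translate([631, 969, 0]) stool();
translate([-655, 159, 0]) stool();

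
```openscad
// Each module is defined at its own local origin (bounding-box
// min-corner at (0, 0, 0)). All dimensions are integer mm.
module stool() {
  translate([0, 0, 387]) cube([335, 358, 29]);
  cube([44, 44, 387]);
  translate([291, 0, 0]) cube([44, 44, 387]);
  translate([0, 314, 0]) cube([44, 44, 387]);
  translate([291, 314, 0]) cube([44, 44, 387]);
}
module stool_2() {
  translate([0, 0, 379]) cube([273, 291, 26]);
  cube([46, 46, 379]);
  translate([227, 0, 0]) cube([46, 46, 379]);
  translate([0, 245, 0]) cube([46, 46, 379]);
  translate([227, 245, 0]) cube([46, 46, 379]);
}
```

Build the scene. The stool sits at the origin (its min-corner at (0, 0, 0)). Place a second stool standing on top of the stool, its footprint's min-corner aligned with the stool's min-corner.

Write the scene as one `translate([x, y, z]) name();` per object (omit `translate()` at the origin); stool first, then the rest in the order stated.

stool();
translate([0, 0, 416]) stool_2();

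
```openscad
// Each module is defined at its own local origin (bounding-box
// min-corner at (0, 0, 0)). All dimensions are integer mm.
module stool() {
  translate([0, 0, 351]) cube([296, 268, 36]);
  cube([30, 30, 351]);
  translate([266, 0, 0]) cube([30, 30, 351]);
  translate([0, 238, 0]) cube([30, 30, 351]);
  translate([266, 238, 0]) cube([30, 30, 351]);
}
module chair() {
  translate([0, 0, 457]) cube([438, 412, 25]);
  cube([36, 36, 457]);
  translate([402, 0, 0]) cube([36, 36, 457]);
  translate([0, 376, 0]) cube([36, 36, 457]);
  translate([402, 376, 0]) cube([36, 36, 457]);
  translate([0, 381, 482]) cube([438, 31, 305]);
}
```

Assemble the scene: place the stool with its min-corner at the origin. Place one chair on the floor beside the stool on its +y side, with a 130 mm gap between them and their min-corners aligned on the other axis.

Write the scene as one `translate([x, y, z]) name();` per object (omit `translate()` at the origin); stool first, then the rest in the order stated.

stool();
translate([0, 398, 0]) chair();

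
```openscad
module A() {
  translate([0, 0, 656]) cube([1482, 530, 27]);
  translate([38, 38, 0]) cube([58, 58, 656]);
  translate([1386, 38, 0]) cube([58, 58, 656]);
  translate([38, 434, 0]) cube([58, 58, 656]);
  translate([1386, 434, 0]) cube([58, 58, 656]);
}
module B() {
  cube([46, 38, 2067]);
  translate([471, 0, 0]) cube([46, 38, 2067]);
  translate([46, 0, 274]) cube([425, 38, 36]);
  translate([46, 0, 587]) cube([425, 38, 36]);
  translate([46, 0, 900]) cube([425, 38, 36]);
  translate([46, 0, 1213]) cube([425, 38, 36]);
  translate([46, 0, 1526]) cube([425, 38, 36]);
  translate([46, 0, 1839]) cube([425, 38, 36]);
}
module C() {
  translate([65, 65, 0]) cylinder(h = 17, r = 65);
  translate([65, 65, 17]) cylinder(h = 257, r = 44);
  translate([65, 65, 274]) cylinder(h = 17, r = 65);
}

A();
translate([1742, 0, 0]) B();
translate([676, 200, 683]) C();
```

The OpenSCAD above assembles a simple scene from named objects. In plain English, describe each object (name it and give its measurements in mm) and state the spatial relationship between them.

A is a table: top 1482 mm (x) × 530 mm (y), 27 mm thick, upper face at z = 683 mm, on four 58×58 mm square legs, each inset 38 mm from the nearest pair of top edges, running from z = 0 to the bottom of the top.

B is a straight ladder. Two 46×38 mm vertical rails, 2067 mm tall, stand 517 mm apart (outside-to-outside) with their front faces coplanar on the −y side. 6 rungs, each 38 mm deep and 36 mm tall, span between the inner faces of the rails, front faces flush with the rails. The lowest rung's underside is at z = 274 mm and rungs are spaced 313 mm apart (underside to underside).

C is a spool: two coaxial disc flanges of radius 65 mm and thickness 17 mm, joined by a core cylinder of radius 44 mm and height 257 mm. The lower flange rests on z = 0 and the three cylinders share a vertical axis.

The ladder is on the floor beside the table on its +x side. The spool is on top of the table, centred.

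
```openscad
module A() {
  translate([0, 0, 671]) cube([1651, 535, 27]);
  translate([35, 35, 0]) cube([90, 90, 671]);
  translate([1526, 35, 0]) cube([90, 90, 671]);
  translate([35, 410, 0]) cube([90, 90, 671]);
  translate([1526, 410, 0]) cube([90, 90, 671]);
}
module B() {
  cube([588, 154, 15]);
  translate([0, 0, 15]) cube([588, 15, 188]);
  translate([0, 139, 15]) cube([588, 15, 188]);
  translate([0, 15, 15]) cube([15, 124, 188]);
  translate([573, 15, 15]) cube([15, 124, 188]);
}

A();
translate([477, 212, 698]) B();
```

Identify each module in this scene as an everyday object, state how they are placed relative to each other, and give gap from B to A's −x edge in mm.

The open box's min-x is at 477; the table's min-x is 0; gap = 477 mm.

A is a table. B is an open box. The open box is on top of the table. The gap from the open box to the table's −x edge is 477 mm.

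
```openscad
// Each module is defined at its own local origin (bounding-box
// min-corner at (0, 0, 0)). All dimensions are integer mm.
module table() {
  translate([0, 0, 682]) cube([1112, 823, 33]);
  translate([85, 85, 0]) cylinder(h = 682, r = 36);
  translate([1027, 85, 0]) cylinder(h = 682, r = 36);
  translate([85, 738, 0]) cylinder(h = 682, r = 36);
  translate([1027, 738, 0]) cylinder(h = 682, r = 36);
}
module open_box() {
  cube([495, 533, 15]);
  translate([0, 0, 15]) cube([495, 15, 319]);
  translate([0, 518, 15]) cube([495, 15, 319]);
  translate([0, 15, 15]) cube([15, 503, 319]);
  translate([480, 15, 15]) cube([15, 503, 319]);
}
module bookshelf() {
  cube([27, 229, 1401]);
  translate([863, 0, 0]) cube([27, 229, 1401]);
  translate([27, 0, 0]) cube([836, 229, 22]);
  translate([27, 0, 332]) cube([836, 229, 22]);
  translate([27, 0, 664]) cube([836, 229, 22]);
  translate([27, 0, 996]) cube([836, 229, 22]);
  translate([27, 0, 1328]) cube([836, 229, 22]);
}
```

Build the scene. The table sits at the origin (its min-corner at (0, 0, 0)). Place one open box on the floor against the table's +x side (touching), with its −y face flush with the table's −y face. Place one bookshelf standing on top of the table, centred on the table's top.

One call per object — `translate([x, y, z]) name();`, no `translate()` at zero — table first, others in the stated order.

table();
translate([1112, 0, 0]) open_box();
translate([111, 297, 715]) bookshelf();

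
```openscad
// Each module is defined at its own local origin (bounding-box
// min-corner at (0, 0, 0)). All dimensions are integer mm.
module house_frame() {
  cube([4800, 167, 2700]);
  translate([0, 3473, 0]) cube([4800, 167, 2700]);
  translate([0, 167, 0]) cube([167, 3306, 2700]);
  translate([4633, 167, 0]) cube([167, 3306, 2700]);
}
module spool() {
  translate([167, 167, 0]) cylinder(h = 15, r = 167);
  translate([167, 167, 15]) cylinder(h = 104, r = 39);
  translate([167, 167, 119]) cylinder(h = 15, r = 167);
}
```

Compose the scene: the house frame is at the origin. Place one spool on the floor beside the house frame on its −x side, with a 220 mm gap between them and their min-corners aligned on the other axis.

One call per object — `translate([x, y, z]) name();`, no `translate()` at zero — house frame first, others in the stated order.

house_frame();
translate([-554, 0, 0]) spool();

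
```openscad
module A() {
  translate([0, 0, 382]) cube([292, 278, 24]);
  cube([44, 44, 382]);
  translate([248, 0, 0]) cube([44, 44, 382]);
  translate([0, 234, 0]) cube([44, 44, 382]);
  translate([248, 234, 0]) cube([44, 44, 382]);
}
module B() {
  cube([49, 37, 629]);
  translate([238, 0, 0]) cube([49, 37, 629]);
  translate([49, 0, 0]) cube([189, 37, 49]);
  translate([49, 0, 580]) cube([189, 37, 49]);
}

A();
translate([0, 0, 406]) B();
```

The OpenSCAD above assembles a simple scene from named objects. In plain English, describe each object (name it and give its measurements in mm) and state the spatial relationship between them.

A is a four-legged stool. The seat is 292×278 mm, 24 mm thick, top at z = 406 mm. It stands on four square legs, each 44×44 mm in cross-section, from z = 0 to the seat underside, each flush with a corner of the seat.

B is a rectangular picture frame lying in the x–z plane (depth along y). The opening is 189 mm wide (x) by 531 mm tall (z), surrounded by a border 49 mm wide on all four sides. The frame is 37 mm deep and is made of two full-height vertical stiles with two horizontal rails fitted between them.

The picture frame is on top of the stool.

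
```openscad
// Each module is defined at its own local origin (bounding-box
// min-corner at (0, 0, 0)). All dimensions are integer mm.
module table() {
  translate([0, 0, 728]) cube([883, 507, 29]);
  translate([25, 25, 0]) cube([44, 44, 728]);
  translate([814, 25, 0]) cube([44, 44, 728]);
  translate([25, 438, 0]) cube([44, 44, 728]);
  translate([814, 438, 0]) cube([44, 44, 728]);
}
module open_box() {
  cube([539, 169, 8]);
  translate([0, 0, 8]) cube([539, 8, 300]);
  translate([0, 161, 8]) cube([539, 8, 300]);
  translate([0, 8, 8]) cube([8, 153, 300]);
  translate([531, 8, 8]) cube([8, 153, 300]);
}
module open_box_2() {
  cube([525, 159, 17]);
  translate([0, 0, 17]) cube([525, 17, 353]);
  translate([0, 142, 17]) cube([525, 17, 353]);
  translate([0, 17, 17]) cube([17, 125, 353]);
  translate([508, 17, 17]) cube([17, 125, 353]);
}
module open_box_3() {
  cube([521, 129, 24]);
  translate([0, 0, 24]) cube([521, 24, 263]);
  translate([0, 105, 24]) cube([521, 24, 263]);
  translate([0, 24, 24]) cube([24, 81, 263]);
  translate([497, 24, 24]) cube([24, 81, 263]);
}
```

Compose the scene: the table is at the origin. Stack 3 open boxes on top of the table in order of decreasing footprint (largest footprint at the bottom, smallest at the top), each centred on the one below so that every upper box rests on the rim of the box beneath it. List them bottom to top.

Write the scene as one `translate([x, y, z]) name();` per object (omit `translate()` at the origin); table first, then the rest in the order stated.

table();
translate([172, 169, 757]) open_box();
translate([179, 174, 1065]) open_box_2();
translate([181, 189, 1435]) open_box_3();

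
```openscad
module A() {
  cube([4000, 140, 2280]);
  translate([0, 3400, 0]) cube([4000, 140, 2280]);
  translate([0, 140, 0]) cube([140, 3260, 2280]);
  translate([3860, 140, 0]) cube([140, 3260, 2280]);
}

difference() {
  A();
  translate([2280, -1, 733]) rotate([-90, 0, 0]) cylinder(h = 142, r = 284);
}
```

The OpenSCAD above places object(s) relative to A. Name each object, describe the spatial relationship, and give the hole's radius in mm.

The subtracted cylinder has r = 284 mm.

A is a house frame. The house frame has a circular hole through its front wall. The hole's radius is 284 mm.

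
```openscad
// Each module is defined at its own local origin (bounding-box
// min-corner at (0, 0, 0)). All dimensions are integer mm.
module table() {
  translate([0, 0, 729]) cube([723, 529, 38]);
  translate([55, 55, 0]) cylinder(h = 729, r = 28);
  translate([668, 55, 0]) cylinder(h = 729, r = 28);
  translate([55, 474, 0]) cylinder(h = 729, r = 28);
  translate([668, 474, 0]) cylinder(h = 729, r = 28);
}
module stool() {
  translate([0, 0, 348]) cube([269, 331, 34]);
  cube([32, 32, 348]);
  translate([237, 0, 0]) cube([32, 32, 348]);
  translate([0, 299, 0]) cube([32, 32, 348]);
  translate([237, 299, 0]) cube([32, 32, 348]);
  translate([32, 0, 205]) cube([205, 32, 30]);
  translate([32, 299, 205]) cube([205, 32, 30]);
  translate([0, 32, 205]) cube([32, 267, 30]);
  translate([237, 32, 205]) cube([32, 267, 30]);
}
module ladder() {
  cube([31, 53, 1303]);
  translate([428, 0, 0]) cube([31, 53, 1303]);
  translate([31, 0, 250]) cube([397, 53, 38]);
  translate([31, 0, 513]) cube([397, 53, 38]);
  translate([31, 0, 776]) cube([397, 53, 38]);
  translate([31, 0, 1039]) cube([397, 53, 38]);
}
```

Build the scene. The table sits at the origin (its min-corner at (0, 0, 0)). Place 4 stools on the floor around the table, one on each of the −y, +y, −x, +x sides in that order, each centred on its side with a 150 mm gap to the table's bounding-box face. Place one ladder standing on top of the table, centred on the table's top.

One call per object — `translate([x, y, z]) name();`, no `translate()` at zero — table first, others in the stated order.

table();
translate([227, -481, 0]) stool();
translate([227, 679, 0]) stool();
translate([-419, 99, 0]) stool();
translate([873, 99, 0]) stool();
translate([132, 238, 767]) ladder();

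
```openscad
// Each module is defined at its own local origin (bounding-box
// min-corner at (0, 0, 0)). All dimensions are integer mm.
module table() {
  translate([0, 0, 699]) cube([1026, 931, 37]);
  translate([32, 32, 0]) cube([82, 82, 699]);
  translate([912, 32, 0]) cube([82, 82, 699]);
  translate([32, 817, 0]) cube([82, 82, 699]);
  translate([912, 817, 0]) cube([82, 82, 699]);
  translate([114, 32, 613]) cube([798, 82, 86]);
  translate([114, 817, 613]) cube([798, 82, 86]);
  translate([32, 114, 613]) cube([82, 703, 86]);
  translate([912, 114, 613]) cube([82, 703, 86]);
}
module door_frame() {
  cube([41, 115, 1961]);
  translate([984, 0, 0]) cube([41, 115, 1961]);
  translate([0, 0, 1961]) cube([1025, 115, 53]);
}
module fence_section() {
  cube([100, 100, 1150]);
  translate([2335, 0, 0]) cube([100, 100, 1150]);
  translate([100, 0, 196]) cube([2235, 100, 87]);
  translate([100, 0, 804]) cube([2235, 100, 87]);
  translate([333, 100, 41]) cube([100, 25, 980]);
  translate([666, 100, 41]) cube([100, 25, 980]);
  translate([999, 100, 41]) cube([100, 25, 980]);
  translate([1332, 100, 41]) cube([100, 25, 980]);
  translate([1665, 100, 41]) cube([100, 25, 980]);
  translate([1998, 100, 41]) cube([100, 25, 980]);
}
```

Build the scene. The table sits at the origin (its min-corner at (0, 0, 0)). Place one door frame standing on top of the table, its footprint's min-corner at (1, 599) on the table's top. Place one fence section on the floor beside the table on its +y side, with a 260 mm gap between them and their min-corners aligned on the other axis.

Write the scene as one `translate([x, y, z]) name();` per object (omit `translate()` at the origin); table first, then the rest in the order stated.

table();
translate([1, 599, 736]) door_frame();
translate([0, 1191, 0]) fence_section();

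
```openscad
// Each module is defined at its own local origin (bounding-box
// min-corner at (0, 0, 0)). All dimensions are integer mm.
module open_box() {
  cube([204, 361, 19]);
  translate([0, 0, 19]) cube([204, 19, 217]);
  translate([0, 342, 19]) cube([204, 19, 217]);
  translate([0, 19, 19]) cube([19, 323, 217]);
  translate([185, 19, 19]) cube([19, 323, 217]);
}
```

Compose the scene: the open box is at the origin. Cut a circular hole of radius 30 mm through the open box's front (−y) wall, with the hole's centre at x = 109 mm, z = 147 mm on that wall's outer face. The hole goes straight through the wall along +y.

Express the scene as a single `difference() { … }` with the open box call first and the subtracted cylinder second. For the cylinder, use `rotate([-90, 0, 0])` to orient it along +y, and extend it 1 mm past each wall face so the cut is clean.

difference() {
  open_box();
  translate([109, -1, 147]) rotate([-90, 0, 0]) cylinder(h = 21, r = 30);
}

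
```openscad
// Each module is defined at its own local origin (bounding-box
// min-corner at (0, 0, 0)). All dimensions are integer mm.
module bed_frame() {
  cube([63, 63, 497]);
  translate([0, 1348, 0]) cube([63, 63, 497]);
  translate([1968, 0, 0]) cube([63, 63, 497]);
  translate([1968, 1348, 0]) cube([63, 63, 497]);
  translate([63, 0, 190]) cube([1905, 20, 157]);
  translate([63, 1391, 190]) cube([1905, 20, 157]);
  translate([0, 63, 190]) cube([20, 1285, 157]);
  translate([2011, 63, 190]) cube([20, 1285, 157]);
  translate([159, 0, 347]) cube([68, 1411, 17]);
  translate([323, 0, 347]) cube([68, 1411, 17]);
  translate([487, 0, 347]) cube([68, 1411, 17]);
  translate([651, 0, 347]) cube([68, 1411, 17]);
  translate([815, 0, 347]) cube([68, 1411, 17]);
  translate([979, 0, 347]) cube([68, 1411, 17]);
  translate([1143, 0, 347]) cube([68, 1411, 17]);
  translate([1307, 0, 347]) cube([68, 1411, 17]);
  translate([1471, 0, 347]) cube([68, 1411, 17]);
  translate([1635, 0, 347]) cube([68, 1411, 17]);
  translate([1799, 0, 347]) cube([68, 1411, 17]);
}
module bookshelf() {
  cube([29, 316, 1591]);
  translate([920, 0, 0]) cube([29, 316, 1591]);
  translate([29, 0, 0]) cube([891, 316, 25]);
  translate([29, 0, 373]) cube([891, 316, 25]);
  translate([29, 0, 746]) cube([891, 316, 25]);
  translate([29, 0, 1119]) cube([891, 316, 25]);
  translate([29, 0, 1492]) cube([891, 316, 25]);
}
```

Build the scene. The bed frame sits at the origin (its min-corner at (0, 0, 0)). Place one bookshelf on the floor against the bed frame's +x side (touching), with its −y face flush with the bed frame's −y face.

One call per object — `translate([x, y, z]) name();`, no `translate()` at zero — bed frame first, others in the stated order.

bed_frame();
translate([2031, 0, 0]) bookshelf();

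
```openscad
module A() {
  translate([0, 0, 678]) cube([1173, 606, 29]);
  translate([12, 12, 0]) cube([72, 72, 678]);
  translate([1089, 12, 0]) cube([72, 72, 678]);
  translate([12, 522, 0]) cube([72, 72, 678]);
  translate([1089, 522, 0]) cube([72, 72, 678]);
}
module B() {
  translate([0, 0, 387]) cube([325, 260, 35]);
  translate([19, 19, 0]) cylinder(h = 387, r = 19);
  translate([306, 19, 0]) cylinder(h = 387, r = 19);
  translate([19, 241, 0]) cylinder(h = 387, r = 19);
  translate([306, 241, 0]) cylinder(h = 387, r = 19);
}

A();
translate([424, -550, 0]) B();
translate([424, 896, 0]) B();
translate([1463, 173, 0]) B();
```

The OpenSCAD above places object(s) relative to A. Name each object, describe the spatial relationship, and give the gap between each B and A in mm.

Each stool's nearest face is 290 mm from the table's bounding box.

A is a table. B is a stool. Three stools sit around the table at the −y, +y, +x sides. The gap between each stool and the table is 290 mm.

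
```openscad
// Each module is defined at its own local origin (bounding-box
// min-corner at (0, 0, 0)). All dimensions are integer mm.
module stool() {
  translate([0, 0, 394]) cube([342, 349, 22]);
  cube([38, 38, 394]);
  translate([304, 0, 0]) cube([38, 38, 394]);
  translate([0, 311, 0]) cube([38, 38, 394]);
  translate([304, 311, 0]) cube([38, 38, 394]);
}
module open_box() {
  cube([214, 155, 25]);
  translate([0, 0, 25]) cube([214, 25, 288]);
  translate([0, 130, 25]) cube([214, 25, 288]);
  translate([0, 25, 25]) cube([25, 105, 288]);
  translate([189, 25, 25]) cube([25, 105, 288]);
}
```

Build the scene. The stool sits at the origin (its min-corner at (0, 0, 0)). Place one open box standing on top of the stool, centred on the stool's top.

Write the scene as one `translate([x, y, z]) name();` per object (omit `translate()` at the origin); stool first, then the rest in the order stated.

stool();
translate([64, 97, 416]) open_box();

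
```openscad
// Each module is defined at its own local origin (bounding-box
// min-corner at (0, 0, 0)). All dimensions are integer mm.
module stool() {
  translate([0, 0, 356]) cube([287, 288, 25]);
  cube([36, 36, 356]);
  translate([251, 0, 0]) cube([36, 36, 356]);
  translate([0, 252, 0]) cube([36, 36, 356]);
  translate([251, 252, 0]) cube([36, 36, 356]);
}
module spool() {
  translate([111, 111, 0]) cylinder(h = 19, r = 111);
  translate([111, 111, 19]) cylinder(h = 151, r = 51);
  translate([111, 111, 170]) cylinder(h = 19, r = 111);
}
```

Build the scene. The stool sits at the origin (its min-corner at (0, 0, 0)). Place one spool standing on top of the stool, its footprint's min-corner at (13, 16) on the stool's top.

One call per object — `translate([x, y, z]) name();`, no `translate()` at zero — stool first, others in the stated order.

stool();
translate([13, 16, 381]) spool();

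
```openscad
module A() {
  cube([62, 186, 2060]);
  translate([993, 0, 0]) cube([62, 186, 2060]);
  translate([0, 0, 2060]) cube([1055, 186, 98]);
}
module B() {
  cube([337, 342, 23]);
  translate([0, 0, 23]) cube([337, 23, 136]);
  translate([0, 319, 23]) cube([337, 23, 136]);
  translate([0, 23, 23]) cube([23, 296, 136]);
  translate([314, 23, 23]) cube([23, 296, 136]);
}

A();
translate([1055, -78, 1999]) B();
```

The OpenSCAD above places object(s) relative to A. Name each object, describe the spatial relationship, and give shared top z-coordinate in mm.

A is a door frame. B is an open box. The open box is beside the door frame with their tops flush at z = 2158. The shared top z-coordinate is 2158 mm.

Both tops at z = 2158 mm.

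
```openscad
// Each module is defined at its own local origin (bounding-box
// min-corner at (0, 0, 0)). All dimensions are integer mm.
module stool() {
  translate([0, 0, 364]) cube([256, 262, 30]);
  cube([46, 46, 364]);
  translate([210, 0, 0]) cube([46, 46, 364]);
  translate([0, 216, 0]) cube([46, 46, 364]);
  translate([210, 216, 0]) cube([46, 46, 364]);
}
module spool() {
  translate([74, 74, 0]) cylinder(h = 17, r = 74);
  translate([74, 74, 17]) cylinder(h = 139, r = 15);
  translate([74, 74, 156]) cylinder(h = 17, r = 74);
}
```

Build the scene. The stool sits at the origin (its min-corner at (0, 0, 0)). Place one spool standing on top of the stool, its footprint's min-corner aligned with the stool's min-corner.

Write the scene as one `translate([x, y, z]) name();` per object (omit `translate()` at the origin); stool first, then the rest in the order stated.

stool();
translate([0, 0, 394]) spool();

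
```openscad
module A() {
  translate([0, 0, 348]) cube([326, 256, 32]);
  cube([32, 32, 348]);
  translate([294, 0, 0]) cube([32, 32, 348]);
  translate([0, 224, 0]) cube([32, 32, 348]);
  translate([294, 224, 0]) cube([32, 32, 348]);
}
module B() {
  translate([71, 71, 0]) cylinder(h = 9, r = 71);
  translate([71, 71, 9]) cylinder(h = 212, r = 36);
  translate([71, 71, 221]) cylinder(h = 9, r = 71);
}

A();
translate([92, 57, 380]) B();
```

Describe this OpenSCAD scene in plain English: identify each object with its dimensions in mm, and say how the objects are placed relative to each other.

A is a four-legged stool. The seat is a 326×256×32 mm slab whose top surface is at z = 380 mm; four square legs, each 32×32 mm in cross-section, run from the floor (z = 0) to the underside of the seat, each flush with a corner of the seat.

B is a spool: two coaxial disc flanges of radius 71 mm and thickness 9 mm, joined by a core cylinder of radius 36 mm and height 212 mm. The lower flange rests on z = 0 and the three cylinders share a vertical axis.

The spool is on top of the stool, centred.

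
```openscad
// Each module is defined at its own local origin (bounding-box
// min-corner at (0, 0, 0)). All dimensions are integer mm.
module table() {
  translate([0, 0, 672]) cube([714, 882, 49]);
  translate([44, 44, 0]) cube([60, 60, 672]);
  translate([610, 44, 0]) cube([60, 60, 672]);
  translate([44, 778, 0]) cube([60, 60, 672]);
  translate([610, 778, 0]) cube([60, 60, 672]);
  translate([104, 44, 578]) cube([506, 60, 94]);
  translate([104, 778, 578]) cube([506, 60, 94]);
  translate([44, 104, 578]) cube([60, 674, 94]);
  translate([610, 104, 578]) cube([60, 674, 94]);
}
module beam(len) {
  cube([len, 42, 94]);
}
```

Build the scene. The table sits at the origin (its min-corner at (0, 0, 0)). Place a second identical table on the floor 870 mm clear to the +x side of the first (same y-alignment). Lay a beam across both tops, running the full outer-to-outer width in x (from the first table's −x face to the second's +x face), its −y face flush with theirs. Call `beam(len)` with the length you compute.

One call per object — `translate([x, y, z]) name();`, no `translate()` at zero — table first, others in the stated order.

table();
translate([1584, 0, 0]) table();
translate([0, 0, 721]) beam(2298);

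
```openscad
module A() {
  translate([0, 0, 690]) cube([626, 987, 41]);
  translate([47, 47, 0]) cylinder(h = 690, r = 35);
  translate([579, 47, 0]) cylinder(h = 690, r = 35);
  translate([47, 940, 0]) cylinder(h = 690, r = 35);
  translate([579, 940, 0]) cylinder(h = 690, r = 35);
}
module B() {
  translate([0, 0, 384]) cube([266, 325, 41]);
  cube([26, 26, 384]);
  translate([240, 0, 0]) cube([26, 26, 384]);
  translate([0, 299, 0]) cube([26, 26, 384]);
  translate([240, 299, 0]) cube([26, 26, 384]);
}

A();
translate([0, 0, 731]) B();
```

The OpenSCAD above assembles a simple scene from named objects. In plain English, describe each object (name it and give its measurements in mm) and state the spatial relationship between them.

A is a table: top 626 mm (x) × 987 mm (y), 41 mm thick, upper face at z = 731 mm, on four round legs of 70 mm diameter, each leg's bounding box inset 12 mm from the nearest pair of top edges, running from z = 0 to the bottom of the top.

B is a four-legged stool. The seat is a 266×325×41 mm slab whose top surface is at z = 425 mm; four square legs, each 26×26 mm in cross-section, run from the floor (z = 0) to the underside of the seat, each flush with a corner of the seat.

The stool is on top of the table.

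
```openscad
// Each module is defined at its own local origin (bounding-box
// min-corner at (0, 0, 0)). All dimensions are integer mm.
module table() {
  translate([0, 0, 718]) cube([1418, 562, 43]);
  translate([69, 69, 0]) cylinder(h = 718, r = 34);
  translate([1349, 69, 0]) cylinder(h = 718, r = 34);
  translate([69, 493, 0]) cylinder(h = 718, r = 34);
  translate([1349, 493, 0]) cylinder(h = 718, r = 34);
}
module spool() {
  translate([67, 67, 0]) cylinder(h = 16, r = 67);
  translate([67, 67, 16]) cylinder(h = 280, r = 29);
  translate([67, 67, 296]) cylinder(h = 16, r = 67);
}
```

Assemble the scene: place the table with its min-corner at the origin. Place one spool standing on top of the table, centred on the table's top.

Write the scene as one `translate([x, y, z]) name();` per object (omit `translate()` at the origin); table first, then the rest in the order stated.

table();
translate([642, 214, 761]) spool();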